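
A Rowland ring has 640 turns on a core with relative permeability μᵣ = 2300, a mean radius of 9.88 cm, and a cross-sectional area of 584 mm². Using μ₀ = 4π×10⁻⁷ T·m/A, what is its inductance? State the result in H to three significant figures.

For a thin toroid, L = μ₀μᵣN²A/(2πR).
L = (4π×10⁻⁷)(2300)(640)²(5.840×10^-4) / (2π×9.880×10^-2 m) = 1.114 H.

L ≈ 1.11 H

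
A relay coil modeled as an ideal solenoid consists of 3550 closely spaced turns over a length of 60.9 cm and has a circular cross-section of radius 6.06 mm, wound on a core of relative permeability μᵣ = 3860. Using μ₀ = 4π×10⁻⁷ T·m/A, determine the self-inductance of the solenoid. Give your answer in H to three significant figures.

A = πr² = π(6.060×10^-3 m)² = 1.154×10^-4 m².
For a long solenoid, L = μ₀μᵣN²A/ℓ.
L = (4π×10⁻⁷)(3860)(3550)²(1.154×10^-4)/(0.609 m) = 11.58 H.

L ≈ 11.6 H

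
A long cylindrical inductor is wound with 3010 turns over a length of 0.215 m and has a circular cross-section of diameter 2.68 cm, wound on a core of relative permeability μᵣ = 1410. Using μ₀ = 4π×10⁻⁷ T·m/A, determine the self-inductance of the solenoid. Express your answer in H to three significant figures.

L ≈ 42.1 H

A = π(d/2)² = π(1.340×10^-2 m)² = 5.641×10^-4 m².
For a long solenoid, L = μ₀μᵣN²A/ℓ.
L = (4π×10⁻⁷)(1410)(3010)²(5.641×10^-4)/(0.215 m) = 42.12 H.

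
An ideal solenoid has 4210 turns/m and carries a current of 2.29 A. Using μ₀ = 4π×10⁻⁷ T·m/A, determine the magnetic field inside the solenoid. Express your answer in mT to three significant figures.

Inside a long solenoid, B = μ₀nI.
B = (4π×10⁻⁷)(4.210×10^3 m⁻¹)(2.29 A) = 1.212×10^-2 T.

B ≈ 12.1 mT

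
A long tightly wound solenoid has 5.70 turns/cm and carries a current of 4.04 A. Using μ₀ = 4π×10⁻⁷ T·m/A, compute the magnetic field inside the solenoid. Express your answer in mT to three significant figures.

B ≈ 2.89 mT

Inside a long solenoid, B = μ₀nI.
B = (4π×10⁻⁷)(570 m⁻¹)(4.04 A) = 2.894×10^-3 T.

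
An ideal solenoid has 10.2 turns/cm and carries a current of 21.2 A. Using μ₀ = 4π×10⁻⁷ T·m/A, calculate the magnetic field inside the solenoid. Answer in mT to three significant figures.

B ≈ 27.2 mT

Inside a long solenoid, B = μ₀nI.
B = (4π×10⁻⁷)(1.020×10^3 m⁻¹)(21.2 A) = 2.717×10^-2 T.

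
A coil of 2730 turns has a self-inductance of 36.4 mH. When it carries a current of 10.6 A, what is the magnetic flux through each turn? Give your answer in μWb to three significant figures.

From L = NΦ_B/I, the flux per turn is Φ_B = LI/N.
Φ_B = (3.640×10^-2 H)(10.6 A)/2730 = 1.413×10^-4 Wb.

Φ_B ≈ 141 μWb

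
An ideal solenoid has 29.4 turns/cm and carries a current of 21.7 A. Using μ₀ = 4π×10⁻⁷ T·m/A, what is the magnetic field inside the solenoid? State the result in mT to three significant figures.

Inside a long solenoid, B = μ₀nI.
B = (4π×10⁻⁷)(2.940×10^3 m⁻¹)(21.7 A) = 8.017×10^-2 T.

B ≈ 80.2 mT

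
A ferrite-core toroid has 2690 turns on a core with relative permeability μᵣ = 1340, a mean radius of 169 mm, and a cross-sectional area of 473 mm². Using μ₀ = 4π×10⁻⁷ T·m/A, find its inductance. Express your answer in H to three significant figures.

For a thin toroid, L = μ₀μᵣN²A/(2πR).
L = (4π×10⁻⁷)(1340)(2690)²(4.730×10^-4) / (2π×0.169 m) = 5.428 H.

L ≈ 5.43 H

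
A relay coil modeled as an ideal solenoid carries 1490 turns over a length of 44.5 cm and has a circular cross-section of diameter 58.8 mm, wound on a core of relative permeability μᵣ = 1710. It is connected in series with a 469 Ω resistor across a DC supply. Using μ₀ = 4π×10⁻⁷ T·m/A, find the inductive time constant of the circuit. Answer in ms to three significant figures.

A = π(d/2)² = π(2.940×10^-2 m)² = 2.715×10^-3 m².
L = μ₀μᵣN²A/ℓ = (4π×10⁻⁷)(1710)(1490)²(2.715×10^-3)/(0.445) = 29.11 H.
τ = L/R = (29.11)/(469) = 6.207×10^-2 s.

τ ≈ 62.1 ms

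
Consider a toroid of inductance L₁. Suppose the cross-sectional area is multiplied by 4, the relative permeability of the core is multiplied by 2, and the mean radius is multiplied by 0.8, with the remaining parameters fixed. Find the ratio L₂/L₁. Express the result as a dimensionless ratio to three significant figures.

For a toroid, L ∝ μᵣN²A/R.
L₂/L₁ = (4) × (2) × (0.8)^-1 = 10.0.

L₂/L₁ = 10.0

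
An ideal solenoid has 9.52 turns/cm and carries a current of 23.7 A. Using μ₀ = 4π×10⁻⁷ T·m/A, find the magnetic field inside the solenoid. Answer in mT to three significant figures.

Inside a long solenoid, B = μ₀nI.
B = (4π×10⁻⁷)(952 m⁻¹)(23.7 A) = 2.835×10^-2 T.

B ≈ 28.4 mT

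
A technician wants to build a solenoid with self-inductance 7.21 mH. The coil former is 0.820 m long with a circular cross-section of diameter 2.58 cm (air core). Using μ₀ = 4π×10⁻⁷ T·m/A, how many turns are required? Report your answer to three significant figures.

A = π(d/2)² = π(1.290×10^-2 m)² = 5.228×10^-4 m².
From L = μ₀N²A/ℓ, N = √(Lℓ / (μ₀A)).
N = √[(7.210×10^-3)(0.82) / ((4π×10⁻⁷)×5.228×10^-4)] = √(8.999×10^6) ≈ 2999.9.

N ≈ 3000 turns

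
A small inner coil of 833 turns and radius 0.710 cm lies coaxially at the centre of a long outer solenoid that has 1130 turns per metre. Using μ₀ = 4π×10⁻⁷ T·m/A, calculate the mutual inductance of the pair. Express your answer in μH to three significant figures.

The outer solenoid produces a uniform field B₁ = μ₀n₁I₁ across the inner coil,
so the flux linkage is N₂Φ = N₂B₁A₂ = μ₀n₁N₂A₂·I₁, giving M = μ₀n₁N₂A₂.
A₂ = πr² = π(7.100×10^-3 m)² = 1.584×10^-4 m².
M = (4π×10⁻⁷)(1130)(833)(1.584×10^-4) = 1.873×10^-4 H.

M ≈ 187 μH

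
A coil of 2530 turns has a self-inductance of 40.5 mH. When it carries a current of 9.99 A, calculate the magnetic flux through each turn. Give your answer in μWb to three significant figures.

From L = NΦ_B/I, the flux per turn is Φ_B = LI/N.
Φ_B = (4.050×10^-2 H)(9.99 A)/2530 = 1.599×10^-4 Wb.

Φ_B ≈ 160 μWb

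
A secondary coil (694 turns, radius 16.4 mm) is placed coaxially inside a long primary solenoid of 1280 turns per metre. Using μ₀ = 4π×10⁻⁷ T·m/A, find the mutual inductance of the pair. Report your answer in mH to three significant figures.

M ≈ 0.943 mH

The outer solenoid produces a uniform field B₁ = μ₀n₁I₁ across the inner coil,
so the flux linkage is N₂Φ = N₂B₁A₂ = μ₀n₁N₂A₂·I₁, giving M = μ₀n₁N₂A₂.
A₂ = πr² = π(1.640×10^-2 m)² = 8.450×10^-4 m².
M = (4π×10⁻⁷)(1280)(694)(8.450×10^-4) = 9.432×10^-4 H.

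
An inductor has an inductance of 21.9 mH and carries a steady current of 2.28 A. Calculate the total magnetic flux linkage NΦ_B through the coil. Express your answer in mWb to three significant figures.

NΦ_B ≈ 49.9 mWb

From L = NΦ_B/I, the flux linkage is NΦ_B = LI.
NΦ_B = (2.190×10^-2 H)(2.28 A) = 4.993×10^-2 Wb.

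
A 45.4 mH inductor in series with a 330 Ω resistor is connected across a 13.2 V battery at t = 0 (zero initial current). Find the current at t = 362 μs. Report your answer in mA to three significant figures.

τ = L/R = 4.540×10^-2/330 = 1.376×10^-4 s; final current I_∞ = ε/R = 13.2/330 = 4.000×10^-2 A.
I(t) = I_∞(1 − e^(−t/τ)) with t/τ = 2.631.
I = (4.000×10^-2)(1 − e^(−2.631)) = 3.712×10^-2 A.

I ≈ 37.1 mA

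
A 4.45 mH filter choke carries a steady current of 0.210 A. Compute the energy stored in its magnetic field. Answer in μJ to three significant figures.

U ≈ 98.1 μJ

Stored magnetic energy: U = ½LI².
U = ½(4.450×10^-3 H)(0.210 A)² = 9.812×10^-5 J.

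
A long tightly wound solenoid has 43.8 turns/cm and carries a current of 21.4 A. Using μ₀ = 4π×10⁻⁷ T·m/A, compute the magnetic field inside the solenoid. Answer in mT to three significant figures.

B ≈ 118 mT

Inside a long solenoid, B = μ₀nI.
B = (4π×10⁻⁷)(4.380×10^3 m⁻¹)(21.4 A) = 0.1178 T.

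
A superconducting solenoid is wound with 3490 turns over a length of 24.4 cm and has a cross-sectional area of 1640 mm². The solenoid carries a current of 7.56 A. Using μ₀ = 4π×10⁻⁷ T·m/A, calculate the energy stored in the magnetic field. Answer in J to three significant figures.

A = 1640 mm² = 1.640×10^-3 m².
L = μ₀N²A/ℓ = (4π×10⁻⁷)(3490)²(1.640×10^-3)/(0.244) = 0.1029 H.
U = ½LI² = ½(0.1029)(7.56)² = 2.94 J.

U ≈ 2.94 J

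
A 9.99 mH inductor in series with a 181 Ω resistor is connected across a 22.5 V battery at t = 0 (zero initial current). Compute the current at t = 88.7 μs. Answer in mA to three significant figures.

I ≈ 99.4 mA

τ = L/R = 9.990×10^-3/181 = 5.519×10^-5 s; final current I_∞ = ε/R = 22.5/181 = 0.1243 A.
I(t) = I_∞(1 − e^(−t/τ)) with t/τ = 1.607.
I = (0.1243)(1 − e^(−1.607)) = 9.939×10^-2 A.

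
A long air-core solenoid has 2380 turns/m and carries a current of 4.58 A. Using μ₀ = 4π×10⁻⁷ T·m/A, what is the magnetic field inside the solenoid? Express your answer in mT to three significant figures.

Inside a long solenoid, B = μ₀nI.
B = (4π×10⁻⁷)(2.380×10^3 m⁻¹)(4.58 A) = 1.370×10^-2 T.

B ≈ 13.7 mT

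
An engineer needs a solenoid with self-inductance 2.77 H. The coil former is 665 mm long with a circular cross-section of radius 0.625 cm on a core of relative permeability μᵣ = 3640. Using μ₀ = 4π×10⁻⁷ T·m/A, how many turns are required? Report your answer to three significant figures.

N ≈ 1810 turns

A = πr² = π(6.250×10^-3 m)² = 1.227×10^-4 m².
From L = μ₀μᵣN²A/ℓ, N = √(Lℓ / (μ₀μᵣA)).
N = √[(2.77)(0.665) / ((4π×10⁻⁷)(3640)×1.227×10^-4)] = √(3.282×10^6) ≈ 1811.5.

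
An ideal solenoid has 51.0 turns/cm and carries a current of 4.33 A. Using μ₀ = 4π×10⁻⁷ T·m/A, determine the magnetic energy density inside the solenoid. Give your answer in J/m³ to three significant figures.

B = μ₀nI = (4π×10⁻⁷)(5.100×10^3)(4.33) = 2.775×10^-2 T.
u = B²/(2μ₀) = (2.775×10^-2)²/(2×4π×10⁻⁷) = 306.4 J/m³.

u ≈ 306 J/m³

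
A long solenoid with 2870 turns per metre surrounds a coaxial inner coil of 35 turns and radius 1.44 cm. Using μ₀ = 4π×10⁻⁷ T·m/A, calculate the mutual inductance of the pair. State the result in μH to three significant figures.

The outer solenoid produces a uniform field B₁ = μ₀n₁I₁ across the inner coil,
so the flux linkage is N₂Φ = N₂B₁A₂ = μ₀n₁N₂A₂·I₁, giving M = μ₀n₁N₂A₂.
A₂ = πr² = π(1.440×10^-2 m)² = 6.514×10^-4 m².
M = (4π×10⁻⁷)(2870)(35)(6.514×10^-4) = 8.223×10^-5 H.

M ≈ 82.2 μH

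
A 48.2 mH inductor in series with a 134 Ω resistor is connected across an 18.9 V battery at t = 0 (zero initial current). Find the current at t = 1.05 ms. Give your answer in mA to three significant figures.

τ = L/R = 4.820×10^-2/134 = 3.597×10^-4 s; final current I_∞ = ε/R = 18.9/134 = 0.141 A.
I(t) = I_∞(1 − e^(−t/τ)) with t/τ = 2.919.
I = (0.141)(1 − e^(−2.919)) = 0.1334 A.

I ≈ 133 mA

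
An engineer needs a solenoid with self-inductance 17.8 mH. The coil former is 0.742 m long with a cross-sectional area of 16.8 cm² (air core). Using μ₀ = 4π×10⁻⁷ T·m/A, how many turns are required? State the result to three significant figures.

N ≈ 2500 turns

A = 16.8 cm² = 1.680×10^-3 m².
From L = μ₀N²A/ℓ, N = √(Lℓ / (μ₀A)).
N = √[(1.780×10^-2)(0.742) / ((4π×10⁻⁷)×1.680×10^-3)] = √(6.256×10^6) ≈ 2501.2.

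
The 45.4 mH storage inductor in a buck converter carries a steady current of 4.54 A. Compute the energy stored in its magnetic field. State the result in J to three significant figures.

U ≈ 0.468 J

Stored magnetic energy: U = ½LI².
U = ½(4.540×10^-2 H)(4.54 A)² = 0.4679 J.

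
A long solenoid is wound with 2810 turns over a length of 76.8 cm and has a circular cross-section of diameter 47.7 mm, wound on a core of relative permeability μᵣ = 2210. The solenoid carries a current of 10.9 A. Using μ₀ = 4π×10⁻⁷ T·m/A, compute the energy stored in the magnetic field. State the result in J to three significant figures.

A = π(d/2)² = π(2.385×10^-2 m)² = 1.787×10^-3 m².
L = μ₀μᵣN²A/ℓ = (4π×10⁻⁷)(2210)(2810)²(1.787×10^-3)/(0.768) = 51.02 H.
U = ½LI² = ½(51.02)(10.9)² = 3.031×10^3 J.

U ≈ 3030 J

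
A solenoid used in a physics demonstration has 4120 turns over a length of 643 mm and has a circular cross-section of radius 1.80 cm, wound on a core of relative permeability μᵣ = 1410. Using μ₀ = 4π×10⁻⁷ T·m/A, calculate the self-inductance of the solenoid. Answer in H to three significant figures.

A = πr² = π(1.800×10^-2 m)² = 1.018×10^-3 m².
For a long solenoid, L = μ₀μᵣN²A/ℓ.
L = (4π×10⁻⁷)(1410)(4120)²(1.018×10^-3)/(0.643 m) = 47.61 H.

L ≈ 47.6 H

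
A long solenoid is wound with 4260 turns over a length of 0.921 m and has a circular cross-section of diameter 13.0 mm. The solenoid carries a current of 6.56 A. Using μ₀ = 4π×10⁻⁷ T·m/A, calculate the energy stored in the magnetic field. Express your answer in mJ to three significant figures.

A = π(d/2)² = π(6.500×10^-3 m)² = 1.327×10^-4 m².
L = μ₀N²A/ℓ = (4π×10⁻⁷)(4260)²(1.327×10^-4)/(0.921) = 3.287×10^-3 H.
U = ½LI² = ½(3.287×10^-3)(6.56)² = 7.072×10^-2 J.

U ≈ 70.7 mJ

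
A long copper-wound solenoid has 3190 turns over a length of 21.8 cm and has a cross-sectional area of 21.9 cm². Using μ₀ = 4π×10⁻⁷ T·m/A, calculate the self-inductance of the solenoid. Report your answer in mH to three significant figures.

A = 21.9 cm² = 2.190×10^-3 m².
For a long solenoid, L = μ₀N²A/ℓ.
L = (4π×10⁻⁷)(3190)²(2.190×10^-3)/(0.218 m) = 0.12846 H.

L ≈ 128 mH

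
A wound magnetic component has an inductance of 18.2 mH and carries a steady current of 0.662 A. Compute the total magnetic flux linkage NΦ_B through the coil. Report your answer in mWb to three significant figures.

From L = NΦ_B/I, the flux linkage is NΦ_B = LI.
NΦ_B = (1.820×10^-2 H)(0.662 A) = 1.2048×10^-2 Wb.

NΦ_B ≈ 12.0 mWb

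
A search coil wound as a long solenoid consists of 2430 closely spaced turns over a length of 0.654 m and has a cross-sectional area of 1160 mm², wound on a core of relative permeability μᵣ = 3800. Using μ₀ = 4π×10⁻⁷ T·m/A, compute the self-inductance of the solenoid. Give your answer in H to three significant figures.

L ≈ 50.0 H

A = 1160 mm² = 1.160×10^-3 m².
For a long solenoid, L = μ₀μᵣN²A/ℓ.
L = (4π×10⁻⁷)(3800)(2430)²(1.160×10^-3)/(0.654 m) = 50.01 H.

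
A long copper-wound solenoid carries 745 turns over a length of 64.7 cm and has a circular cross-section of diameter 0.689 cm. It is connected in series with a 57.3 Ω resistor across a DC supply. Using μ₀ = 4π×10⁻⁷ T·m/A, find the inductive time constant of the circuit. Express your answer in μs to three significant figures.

τ ≈ 0.701 μs

A = π(d/2)² = π(3.445×10^-3 m)² = 3.728×10^-5 m².
L = μ₀N²A/ℓ = (4π×10⁻⁷)(745)²(3.728×10^-5)/(0.647) = 4.019×10^-5 H.
τ = L/R = (4.019×10^-5)/(57.3) = 7.014×10^-7 s.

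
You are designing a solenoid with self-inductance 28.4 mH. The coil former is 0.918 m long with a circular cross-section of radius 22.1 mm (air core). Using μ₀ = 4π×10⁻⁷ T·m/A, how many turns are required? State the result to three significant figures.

A = πr² = π(2.210×10^-2 m)² = 1.534×10^-3 m².
From L = μ₀N²A/ℓ, N = √(Lℓ / (μ₀A)).
N = √[(2.840×10^-2)(0.918) / ((4π×10⁻⁷)×1.534×10^-3)] = √(1.352×10^7) ≈ 3677.1.

N ≈ 3680 turns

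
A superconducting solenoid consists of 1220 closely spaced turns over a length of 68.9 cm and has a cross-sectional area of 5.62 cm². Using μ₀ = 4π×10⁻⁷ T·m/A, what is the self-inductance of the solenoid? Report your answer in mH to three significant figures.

L ≈ 1.53 mH

A = 5.62 cm² = 5.620×10^-4 m².
For a long solenoid, L = μ₀N²A/ℓ.
L = (4π×10⁻⁷)(1220)²(5.620×10^-4)/(0.689 m) = 1.526×10^-3 H.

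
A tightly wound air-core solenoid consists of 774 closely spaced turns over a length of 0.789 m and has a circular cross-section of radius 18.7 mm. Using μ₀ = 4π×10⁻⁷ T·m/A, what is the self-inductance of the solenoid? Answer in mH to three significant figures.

L ≈ 1.05 mH

A = πr² = π(1.870×10^-2 m)² = 1.099×10^-3 m².
For a long solenoid, L = μ₀N²A/ℓ.
L = (4π×10⁻⁷)(774)²(1.099×10^-3)/(0.789 m) = 1.048×10^-3 H.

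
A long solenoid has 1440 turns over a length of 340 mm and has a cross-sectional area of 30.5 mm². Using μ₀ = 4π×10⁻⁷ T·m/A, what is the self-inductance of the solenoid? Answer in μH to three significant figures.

A = 30.5 mm² = 3.050×10^-5 m².
For a long solenoid, L = μ₀N²A/ℓ.
L = (4π×10⁻⁷)(1440)²(3.050×10^-5)/(0.34 m) = 2.338×10^-4 H.

L ≈ 234 μH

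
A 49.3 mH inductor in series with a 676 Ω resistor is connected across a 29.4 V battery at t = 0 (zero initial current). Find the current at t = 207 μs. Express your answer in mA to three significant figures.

I ≈ 40.9 mA

τ = L/R = 4.930×10^-2/676 = 7.293×10^-5 s; final current I_∞ = ε/R = 29.4/676 = 4.349×10^-2 A.
I(t) = I_∞(1 − e^(−t/τ)) with t/τ = 2.838.
I = (4.349×10^-2)(1 − e^(−2.838)) = 4.0946×10^-2 A.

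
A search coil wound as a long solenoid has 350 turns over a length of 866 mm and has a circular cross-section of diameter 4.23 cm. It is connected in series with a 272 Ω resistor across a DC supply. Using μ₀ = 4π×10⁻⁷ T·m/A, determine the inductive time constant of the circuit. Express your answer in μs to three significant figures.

τ ≈ 0.918 μs

A = π(d/2)² = π(2.115×10^-2 m)² = 1.405×10^-3 m².
L = μ₀N²A/ℓ = (4π×10⁻⁷)(350)²(1.405×10^-3)/(0.866) = 2.498×10^-4 H.
τ = L/R = (2.498×10^-4)/(272) = 9.184×10^-7 s.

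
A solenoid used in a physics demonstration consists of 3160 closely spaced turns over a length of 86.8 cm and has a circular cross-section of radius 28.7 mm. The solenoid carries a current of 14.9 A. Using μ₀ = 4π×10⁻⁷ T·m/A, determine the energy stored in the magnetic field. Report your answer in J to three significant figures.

U ≈ 4.15 J

A = πr² = π(2.870×10^-2 m)² = 2.588×10^-3 m².
L = μ₀N²A/ℓ = (4π×10⁻⁷)(3160)²(2.588×10^-3)/(0.868) = 3.741×10^-2 H.
U = ½LI² = ½(3.741×10^-2)(14.9)² = 4.153 J.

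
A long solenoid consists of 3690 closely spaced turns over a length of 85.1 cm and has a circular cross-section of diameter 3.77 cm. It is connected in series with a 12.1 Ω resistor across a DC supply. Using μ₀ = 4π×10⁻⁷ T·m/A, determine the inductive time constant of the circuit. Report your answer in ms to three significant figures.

τ ≈ 1.85 ms

A = π(d/2)² = π(1.885×10^-2 m)² = 1.116×10^-3 m².
L = μ₀N²A/ℓ = (4π×10⁻⁷)(3690)²(1.116×10^-3)/(0.851) = 2.244×10^-2 H.
τ = L/R = (2.244×10^-2)/(12.1) = 1.8549×10^-3 s.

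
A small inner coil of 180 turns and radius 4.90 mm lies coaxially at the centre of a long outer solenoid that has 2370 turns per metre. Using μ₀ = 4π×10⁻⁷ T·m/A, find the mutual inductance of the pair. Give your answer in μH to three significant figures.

The outer solenoid produces a uniform field B₁ = μ₀n₁I₁ across the inner coil,
so the flux linkage is N₂Φ = N₂B₁A₂ = μ₀n₁N₂A₂·I₁, giving M = μ₀n₁N₂A₂.
A₂ = πr² = π(4.900×10^-3 m)² = 7.543×10^-5 m².
M = (4π×10⁻⁷)(2370)(180)(7.543×10^-5) = 4.044×10^-5 H.

M ≈ 40.4 μH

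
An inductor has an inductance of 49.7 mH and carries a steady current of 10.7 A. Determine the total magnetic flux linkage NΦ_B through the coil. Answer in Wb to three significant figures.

From L = NΦ_B/I, the flux linkage is NΦ_B = LI.
NΦ_B = (4.970×10^-2 H)(10.7 A) = 0.5318 Wb.

NΦ_B ≈ 0.532 Wb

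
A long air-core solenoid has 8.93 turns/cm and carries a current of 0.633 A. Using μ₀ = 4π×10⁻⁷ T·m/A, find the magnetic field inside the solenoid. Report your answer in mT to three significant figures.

Inside a long solenoid, B = μ₀nI.
B = (4π×10⁻⁷)(893 m⁻¹)(0.633 A) = 7.103×10^-4 T.

B ≈ 0.710 mT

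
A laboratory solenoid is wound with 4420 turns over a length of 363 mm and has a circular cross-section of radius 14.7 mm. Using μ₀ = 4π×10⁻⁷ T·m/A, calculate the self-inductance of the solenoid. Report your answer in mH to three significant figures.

L ≈ 45.9 mH

A = πr² = π(1.470×10^-2 m)² = 6.789×10^-4 m².
For a long solenoid, L = μ₀N²A/ℓ.
L = (4π×10⁻⁷)(4420)²(6.789×10^-4)/(0.363 m) = 4.591×10^-2 H.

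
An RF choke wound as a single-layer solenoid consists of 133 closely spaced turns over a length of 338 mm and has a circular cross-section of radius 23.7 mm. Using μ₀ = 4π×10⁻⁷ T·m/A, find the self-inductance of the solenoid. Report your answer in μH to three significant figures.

A = πr² = π(2.370×10^-2 m)² = 1.7646×10^-3 m².
For a long solenoid, L = μ₀N²A/ℓ.
L = (4π×10⁻⁷)(133)²(1.7646×10^-3)/(0.338 m) = 1.160×10^-4 H.

L ≈ 116 μH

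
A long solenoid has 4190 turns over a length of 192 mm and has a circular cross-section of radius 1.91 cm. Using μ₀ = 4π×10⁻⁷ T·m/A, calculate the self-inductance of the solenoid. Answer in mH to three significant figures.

L ≈ 132 mH

A = πr² = π(1.910×10^-2 m)² = 1.146×10^-3 m².
For a long solenoid, L = μ₀N²A/ℓ.
L = (4π×10⁻⁷)(4190)²(1.146×10^-3)/(0.192 m) = 0.1317 H.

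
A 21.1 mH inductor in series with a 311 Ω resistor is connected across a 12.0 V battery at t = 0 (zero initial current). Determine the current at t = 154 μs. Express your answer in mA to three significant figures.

I ≈ 34.6 mA

τ = L/R = 2.110×10^-2/311 = 6.7846×10^-5 s; final current I_∞ = ε/R = 12.0/311 = 3.859×10^-2 A.
I(t) = I_∞(1 − e^(−t/τ)) with t/τ = 2.270.
I = (3.859×10^-2)(1 − e^(−2.270)) = 3.460×10^-2 A.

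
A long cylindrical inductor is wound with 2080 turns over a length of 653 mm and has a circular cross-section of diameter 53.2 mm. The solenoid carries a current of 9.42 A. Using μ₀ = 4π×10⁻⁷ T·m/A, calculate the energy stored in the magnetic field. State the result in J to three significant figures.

A = π(d/2)² = π(2.660×10^-2 m)² = 2.223×10^-3 m².
L = μ₀N²A/ℓ = (4π×10⁻⁷)(2080)²(2.223×10^-3)/(0.653) = 1.851×10^-2 H.
U = ½LI² = ½(1.851×10^-2)(9.42)² = 0.8211 J.

U ≈ 0.821 J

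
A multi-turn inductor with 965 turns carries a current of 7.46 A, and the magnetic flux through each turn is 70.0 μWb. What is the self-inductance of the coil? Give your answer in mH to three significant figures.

Self-inductance is defined by L = NΦ_B/I (flux linkage over current).
L = (965)(7.000×10^-5 Wb)/(7.46 A) = 9.05496×10^-3 H.

L ≈ 9.05 mH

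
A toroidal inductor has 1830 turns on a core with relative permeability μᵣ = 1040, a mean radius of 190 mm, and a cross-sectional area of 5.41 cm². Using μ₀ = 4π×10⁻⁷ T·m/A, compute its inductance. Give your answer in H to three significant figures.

L ≈ 1.98 H

For a thin toroid, L = μ₀μᵣN²A/(2πR).
L = (4π×10⁻⁷)(1040)(1830)²(5.410×10^-4) / (2π×0.19 m) = 1.983 H.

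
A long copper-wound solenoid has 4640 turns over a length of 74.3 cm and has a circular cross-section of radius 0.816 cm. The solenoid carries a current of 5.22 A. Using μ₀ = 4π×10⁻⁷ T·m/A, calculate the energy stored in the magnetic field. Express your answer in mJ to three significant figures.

U ≈ 104 mJ

A = πr² = π(8.160×10^-3 m)² = 2.092×10^-4 m².
L = μ₀N²A/ℓ = (4π×10⁻⁷)(4640)²(2.092×10^-4)/(0.743) = 7.617×10^-3 H.
U = ½LI² = ½(7.617×10^-3)(5.22)² = 0.1038 J.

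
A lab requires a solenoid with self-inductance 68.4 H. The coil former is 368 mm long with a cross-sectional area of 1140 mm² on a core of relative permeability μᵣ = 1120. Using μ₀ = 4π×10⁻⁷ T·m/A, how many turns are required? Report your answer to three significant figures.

N ≈ 3960 turns

A = 1140 mm² = 1.140×10^-3 m².
From L = μ₀μᵣN²A/ℓ, N = √(Lℓ / (μ₀μᵣA)).
N = √[(68.4)(0.368) / ((4π×10⁻⁷)(1120)×1.140×10^-3)] = √(1.569×10^7) ≈ 3960.8.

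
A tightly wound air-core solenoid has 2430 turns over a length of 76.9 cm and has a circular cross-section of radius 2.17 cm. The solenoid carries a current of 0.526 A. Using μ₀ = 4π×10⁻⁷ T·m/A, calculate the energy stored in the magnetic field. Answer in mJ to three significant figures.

A = πr² = π(2.170×10^-2 m)² = 1.479×10^-3 m².
L = μ₀N²A/ℓ = (4π×10⁻⁷)(2430)²(1.479×10^-3)/(0.769) = 1.427×10^-2 H.
U = ½LI² = ½(1.427×10^-2)(0.526)² = 1.9747×10^-3 J.

U ≈ 1.97 mJ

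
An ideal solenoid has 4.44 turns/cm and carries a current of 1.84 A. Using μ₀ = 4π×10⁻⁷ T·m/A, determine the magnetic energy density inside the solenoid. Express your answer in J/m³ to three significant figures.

B = μ₀nI = (4π×10⁻⁷)(444)(1.84) = 1.027×10^-3 T.
u = B²/(2μ₀) = (1.027×10^-3)²/(2×4π×10⁻⁷) = 0.4194 J/m³.

u ≈ 0.419 J/m³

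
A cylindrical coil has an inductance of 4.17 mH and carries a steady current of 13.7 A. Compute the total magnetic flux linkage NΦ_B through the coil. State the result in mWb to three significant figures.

From L = NΦ_B/I, the flux linkage is NΦ_B = LI.
NΦ_B = (4.170×10^-3 H)(13.7 A) = 5.713×10^-2 Wb.

NΦ_B ≈ 57.1 mWb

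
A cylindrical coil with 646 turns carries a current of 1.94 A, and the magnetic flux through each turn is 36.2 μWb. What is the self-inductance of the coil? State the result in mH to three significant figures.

Self-inductance is defined by L = NΦ_B/I (flux linkage over current).
L = (646)(3.620×10^-5 Wb)/(1.94 A) = 1.205×10^-2 H.

L ≈ 12.1 mH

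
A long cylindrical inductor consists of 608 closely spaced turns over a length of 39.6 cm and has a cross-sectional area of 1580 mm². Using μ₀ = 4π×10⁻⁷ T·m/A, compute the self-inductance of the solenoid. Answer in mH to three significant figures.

L ≈ 1.85 mH

A = 1580 mm² = 1.580×10^-3 m².
For a long solenoid, L = μ₀N²A/ℓ.
L = (4π×10⁻⁷)(608)²(1.580×10^-3)/(0.396 m) = 1.853×10^-3 H.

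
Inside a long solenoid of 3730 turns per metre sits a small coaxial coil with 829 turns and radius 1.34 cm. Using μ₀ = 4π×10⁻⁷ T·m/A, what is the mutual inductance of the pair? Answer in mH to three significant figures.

The outer solenoid produces a uniform field B₁ = μ₀n₁I₁ across the inner coil,
so the flux linkage is N₂Φ = N₂B₁A₂ = μ₀n₁N₂A₂·I₁, giving M = μ₀n₁N₂A₂.
A₂ = πr² = π(1.340×10^-2 m)² = 5.641×10^-4 m².
M = (4π×10⁻⁷)(3730)(829)(5.641×10^-4) = 2.192×10^-3 H.

M ≈ 2.19 mH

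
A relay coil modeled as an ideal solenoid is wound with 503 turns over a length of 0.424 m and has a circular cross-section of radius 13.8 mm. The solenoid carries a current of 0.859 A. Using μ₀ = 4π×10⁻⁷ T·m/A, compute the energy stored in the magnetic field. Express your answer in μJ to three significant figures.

A = πr² = π(1.380×10^-2 m)² = 5.983×10^-4 m².
L = μ₀N²A/ℓ = (4π×10⁻⁷)(503)²(5.983×10^-4)/(0.424) = 4.486×10^-4 H.
U = ½LI² = ½(4.486×10^-4)(0.859)² = 1.655×10^-4 J.

U ≈ 166 μJ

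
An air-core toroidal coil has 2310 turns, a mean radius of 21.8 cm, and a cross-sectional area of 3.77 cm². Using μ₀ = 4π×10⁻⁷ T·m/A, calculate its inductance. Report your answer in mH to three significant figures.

L ≈ 1.85 mH

For a thin toroid, L = μ₀N²A/(2πR).
L = (4π×10⁻⁷)(2310)²(3.770×10^-4) / (2π×0.218 m) = 1.846×10^-3 H.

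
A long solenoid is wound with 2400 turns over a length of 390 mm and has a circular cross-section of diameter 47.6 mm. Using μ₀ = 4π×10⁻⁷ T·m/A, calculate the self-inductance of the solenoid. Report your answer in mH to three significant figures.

L ≈ 33.0 mH

A = π(d/2)² = π(2.380×10^-2 m)² = 1.780×10^-3 m².
For a long solenoid, L = μ₀N²A/ℓ.
L = (4π×10⁻⁷)(2400)²(1.780×10^-3)/(0.39 m) = 3.303×10^-2 H.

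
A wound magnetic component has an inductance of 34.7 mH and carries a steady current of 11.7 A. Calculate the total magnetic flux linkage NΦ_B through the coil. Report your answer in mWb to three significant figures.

NΦ_B ≈ 406 mWb

From L = NΦ_B/I, the flux linkage is NΦ_B = LI.
NΦ_B = (3.470×10^-2 H)(11.7 A) = 0.406 Wb.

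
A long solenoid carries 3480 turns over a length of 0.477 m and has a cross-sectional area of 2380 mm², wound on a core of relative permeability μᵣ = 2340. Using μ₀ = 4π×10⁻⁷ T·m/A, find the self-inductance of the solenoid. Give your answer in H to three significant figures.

A = 2380 mm² = 2.380×10^-3 m².
For a long solenoid, L = μ₀μᵣN²A/ℓ.
L = (4π×10⁻⁷)(2340)(3480)²(2.380×10^-3)/(0.477 m) = 177.7 H.

L ≈ 178 H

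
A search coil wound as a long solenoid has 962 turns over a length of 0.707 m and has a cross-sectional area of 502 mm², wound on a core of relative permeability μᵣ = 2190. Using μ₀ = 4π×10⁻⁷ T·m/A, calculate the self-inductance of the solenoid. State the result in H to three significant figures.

L ≈ 1.81 H

A = 502 mm² = 5.020×10^-4 m².
For a long solenoid, L = μ₀μᵣN²A/ℓ.
L = (4π×10⁻⁷)(2190)(962)²(5.020×10^-4)/(0.707 m) = 1.808 H.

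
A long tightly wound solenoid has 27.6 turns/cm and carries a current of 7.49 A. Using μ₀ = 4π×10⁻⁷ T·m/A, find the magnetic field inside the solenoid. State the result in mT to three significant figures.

B ≈ 26.0 mT

Inside a long solenoid, B = μ₀nI.
B = (4π×10⁻⁷)(2.760×10^3 m⁻¹)(7.49 A) = 2.598×10^-2 T.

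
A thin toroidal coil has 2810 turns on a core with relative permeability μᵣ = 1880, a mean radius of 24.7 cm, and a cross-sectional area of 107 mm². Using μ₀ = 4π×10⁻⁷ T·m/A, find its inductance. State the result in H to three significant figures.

For a thin toroid, L = μ₀μᵣN²A/(2πR).
L = (4π×10⁻⁷)(1880)(2810)²(1.070×10^-4) / (2π×0.247 m) = 1.286 H.

L ≈ 1.29 H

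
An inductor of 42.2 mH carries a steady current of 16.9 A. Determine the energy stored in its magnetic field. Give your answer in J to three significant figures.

U ≈ 6.03 J

Stored magnetic energy: U = ½LI².
U = ½(4.220×10^-2 H)(16.9 A)² = 6.026 J.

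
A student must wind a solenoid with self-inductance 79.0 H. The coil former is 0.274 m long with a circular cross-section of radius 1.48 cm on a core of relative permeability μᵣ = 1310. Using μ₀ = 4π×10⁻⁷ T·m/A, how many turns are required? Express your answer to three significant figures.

N ≈ 4370 turns

A = πr² = π(1.480×10^-2 m)² = 6.881×10^-4 m².
From L = μ₀μᵣN²A/ℓ, N = √(Lℓ / (μ₀μᵣA)).
N = √[(79)(0.274) / ((4π×10⁻⁷)(1310)×6.881×10^-4)] = √(1.911×10^7) ≈ 4371.3.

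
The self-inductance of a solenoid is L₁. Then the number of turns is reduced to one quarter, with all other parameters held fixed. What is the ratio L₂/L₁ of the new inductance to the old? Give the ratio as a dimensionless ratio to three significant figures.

L₂/L₁ = 0.0625

For a solenoid, L ∝ μᵣN²A/ℓ.
L₂/L₁ = (0.25)^2 = 0.0625.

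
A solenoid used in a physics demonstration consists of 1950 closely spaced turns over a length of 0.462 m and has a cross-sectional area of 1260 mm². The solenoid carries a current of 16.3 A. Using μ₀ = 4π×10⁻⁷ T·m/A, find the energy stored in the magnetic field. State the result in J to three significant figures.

U ≈ 1.73 J

A = 1260 mm² = 1.260×10^-3 m².
L = μ₀N²A/ℓ = (4π×10⁻⁷)(1950)²(1.260×10^-3)/(0.462) = 1.303×10^-2 H.
U = ½LI² = ½(1.303×10^-2)(16.3)² = 1.731 J.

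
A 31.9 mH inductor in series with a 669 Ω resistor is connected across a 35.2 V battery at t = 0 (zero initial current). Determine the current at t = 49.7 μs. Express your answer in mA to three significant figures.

I ≈ 34.1 mA

τ = L/R = 3.190×10^-2/669 = 4.768×10^-5 s; final current I_∞ = ε/R = 35.2/669 = 5.262×10^-2 A.
I(t) = I_∞(1 − e^(−t/τ)) with t/τ = 1.042.
I = (5.262×10^-2)(1 − e^(−1.042)) = 3.406×10^-2 A.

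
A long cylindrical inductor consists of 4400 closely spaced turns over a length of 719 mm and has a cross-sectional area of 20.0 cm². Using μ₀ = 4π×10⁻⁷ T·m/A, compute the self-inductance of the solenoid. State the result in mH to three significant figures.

L ≈ 67.7 mH

A = 20.0 cm² = 2.000×10^-3 m².
For a long solenoid, L = μ₀N²A/ℓ.
L = (4π×10⁻⁷)(4400)²(2.000×10^-3)/(0.719 m) = 6.767×10^-2 H.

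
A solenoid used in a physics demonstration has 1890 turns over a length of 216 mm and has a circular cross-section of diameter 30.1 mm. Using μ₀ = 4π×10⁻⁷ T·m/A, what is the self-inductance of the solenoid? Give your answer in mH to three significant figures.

L ≈ 14.8 mH

A = π(d/2)² = π(1.505×10^-2 m)² = 7.116×10^-4 m².
For a long solenoid, L = μ₀N²A/ℓ.
L = (4π×10⁻⁷)(1890)²(7.116×10^-4)/(0.216 m) = 1.479×10^-2 H.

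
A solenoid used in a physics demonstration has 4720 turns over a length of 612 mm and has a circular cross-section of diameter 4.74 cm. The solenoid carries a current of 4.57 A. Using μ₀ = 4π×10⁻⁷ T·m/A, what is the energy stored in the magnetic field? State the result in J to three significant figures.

U ≈ 0.843 J

A = π(d/2)² = π(2.370×10^-2 m)² = 1.7646×10^-3 m².
L = μ₀N²A/ℓ = (4π×10⁻⁷)(4720)²(1.7646×10^-3)/(0.612) = 8.072×10^-2 H.
U = ½LI² = ½(8.072×10^-2)(4.57)² = 0.8429 J.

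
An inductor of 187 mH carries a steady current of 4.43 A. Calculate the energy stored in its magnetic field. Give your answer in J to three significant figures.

Stored magnetic energy: U = ½LI².
U = ½(0.187 H)(4.43 A)² = 1.8349 J.

U ≈ 1.83 J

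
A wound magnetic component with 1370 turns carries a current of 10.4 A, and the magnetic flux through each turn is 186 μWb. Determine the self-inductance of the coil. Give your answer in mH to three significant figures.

Self-inductance is defined by L = NΦ_B/I (flux linkage over current).
L = (1370)(1.860×10^-4 Wb)/(10.4 A) = 2.450×10^-2 H.

L ≈ 24.5 mH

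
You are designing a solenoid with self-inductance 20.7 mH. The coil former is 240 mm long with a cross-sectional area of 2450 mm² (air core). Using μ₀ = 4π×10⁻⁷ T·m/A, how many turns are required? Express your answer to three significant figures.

N ≈ 1270 turns

A = 2450 mm² = 2.450×10^-3 m².
From L = μ₀N²A/ℓ, N = √(Lℓ / (μ₀A)).
N = √[(2.070×10^-2)(0.24) / ((4π×10⁻⁷)×2.450×10^-3)] = √(1.614×10^6) ≈ 1270.3.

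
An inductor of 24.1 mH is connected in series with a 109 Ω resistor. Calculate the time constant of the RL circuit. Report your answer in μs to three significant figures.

τ ≈ 221 μs

τ = L/R = (2.410×10^-2 H)/(109 Ω) = 2.211×10^-4 s.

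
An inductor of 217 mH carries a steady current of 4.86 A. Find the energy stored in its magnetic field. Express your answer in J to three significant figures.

Stored magnetic energy: U = ½LI².
U = ½(0.217 H)(4.86 A)² = 2.563 J.

U ≈ 2.56 J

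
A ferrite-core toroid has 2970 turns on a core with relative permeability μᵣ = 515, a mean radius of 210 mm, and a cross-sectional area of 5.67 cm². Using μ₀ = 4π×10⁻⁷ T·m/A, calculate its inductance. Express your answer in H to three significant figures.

For a thin toroid, L = μ₀μᵣN²A/(2πR).
L = (4π×10⁻⁷)(515)(2970)²(5.670×10^-4) / (2π×0.21 m) = 2.453 H.

L ≈ 2.45 H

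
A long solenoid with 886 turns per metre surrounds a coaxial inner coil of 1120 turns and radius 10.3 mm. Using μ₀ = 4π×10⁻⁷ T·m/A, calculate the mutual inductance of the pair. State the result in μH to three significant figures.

The outer solenoid produces a uniform field B₁ = μ₀n₁I₁ across the inner coil,
so the flux linkage is N₂Φ = N₂B₁A₂ = μ₀n₁N₂A₂·I₁, giving M = μ₀n₁N₂A₂.
A₂ = πr² = π(1.030×10^-2 m)² = 3.333×10^-4 m².
M = (4π×10⁻⁷)(886)(1120)(3.333×10^-4) = 4.156×10^-4 H.

M ≈ 416 μH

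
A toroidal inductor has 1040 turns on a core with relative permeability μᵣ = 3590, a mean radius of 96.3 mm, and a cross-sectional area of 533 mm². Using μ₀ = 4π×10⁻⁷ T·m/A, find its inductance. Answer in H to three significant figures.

L ≈ 4.30 H

For a thin toroid, L = μ₀μᵣN²A/(2πR).
L = (4π×10⁻⁷)(3590)(1040)²(5.330×10^-4) / (2π×9.630×10^-2 m) = 4.298 H.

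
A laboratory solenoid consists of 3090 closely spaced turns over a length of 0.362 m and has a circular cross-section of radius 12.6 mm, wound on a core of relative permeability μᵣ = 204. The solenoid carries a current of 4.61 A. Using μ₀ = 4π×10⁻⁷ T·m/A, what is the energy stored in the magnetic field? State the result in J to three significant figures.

U ≈ 35.8 J

A = πr² = π(1.260×10^-2 m)² = 4.988×10^-4 m².
L = μ₀μᵣN²A/ℓ = (4π×10⁻⁷)(204)(3090)²(4.988×10^-4)/(0.362) = 3.372 H.
U = ½LI² = ½(3.372)(4.61)² = 35.84 J.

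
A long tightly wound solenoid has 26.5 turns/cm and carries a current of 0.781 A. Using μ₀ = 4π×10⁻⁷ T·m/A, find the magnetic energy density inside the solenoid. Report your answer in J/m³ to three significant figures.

u ≈ 2.69 J/m³

B = μ₀nI = (4π×10⁻⁷)(2.650×10^3)(0.781) = 2.601×10^-3 T.
u = B²/(2μ₀) = (2.601×10^-3)²/(2×4π×10⁻⁷) = 2.691 J/m³.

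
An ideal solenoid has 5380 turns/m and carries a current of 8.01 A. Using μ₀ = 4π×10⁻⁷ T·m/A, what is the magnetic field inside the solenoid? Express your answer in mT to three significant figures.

B ≈ 54.2 mT

Inside a long solenoid, B = μ₀nI.
B = (4π×10⁻⁷)(5.380×10^3 m⁻¹)(8.01 A) = 5.415×10^-2 T.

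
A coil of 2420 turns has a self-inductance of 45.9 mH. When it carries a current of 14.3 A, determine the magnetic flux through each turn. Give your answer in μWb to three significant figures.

From L = NΦ_B/I, the flux per turn is Φ_B = LI/N.
Φ_B = (4.590×10^-2 H)(14.3 A)/2420 = 2.712×10^-4 Wb.

Φ_B ≈ 271 μWb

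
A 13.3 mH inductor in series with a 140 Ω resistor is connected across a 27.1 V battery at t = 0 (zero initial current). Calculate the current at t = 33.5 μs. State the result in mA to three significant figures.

τ = L/R = 1.330×10^-2/140 = 9.500×10^-5 s; final current I_∞ = ε/R = 27.1/140 = 0.1936 A.
I(t) = I_∞(1 − e^(−t/τ)) with t/τ = 0.353.
I = (0.1936)(1 − e^(−0.353)) = 5.752×10^-2 A.

I ≈ 57.5 mA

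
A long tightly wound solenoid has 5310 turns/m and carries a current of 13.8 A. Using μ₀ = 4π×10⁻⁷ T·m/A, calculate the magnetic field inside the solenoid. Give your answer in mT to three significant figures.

B ≈ 92.1 mT

Inside a long solenoid, B = μ₀nI.
B = (4π×10⁻⁷)(5.310×10^3 m⁻¹)(13.8 A) = 9.208×10^-2 T.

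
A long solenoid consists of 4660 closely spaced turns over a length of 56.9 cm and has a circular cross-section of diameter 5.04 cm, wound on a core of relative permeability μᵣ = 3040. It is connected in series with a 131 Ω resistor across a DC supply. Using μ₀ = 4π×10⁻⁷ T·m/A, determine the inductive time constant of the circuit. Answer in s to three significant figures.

τ ≈ 2.22 s

A = π(d/2)² = π(2.520×10^-2 m)² = 1.995×10^-3 m².
L = μ₀μᵣN²A/ℓ = (4π×10⁻⁷)(3040)(4660)²(1.995×10^-3)/(0.569) = 290.9 H.
τ = L/R = (290.9)/(131) = 2.22 s.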